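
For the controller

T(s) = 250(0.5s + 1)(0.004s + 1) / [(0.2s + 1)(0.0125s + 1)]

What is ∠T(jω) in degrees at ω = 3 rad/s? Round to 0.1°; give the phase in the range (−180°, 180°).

23.9°

At ω = 3 rad/s:
zero (1 + j3·0.5) = 1 + j1.5 → |·| ≈ 1.8028, ∠ ≈ 56.31°
zero (1 + j3·0.004) = 1 + j0.012 → |·| ≈ 1.0001, ∠ ≈ 0.69°
pole (1 + j3·0.2) = 1 + j0.6 → |·| ≈ 1.1662, ∠ ≈ 30.96°
pole (1 + j3·0.0125) = 1 + j0.0375 → |·| ≈ 1.0007, ∠ ≈ 2.15°
∠T = (56.31° + 0.69°) − (30.96° + 2.15°) = 23.89°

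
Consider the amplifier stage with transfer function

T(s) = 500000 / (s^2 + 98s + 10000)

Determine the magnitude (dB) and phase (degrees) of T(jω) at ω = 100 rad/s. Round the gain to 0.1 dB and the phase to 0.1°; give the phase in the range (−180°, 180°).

At s = jω = j100:
quadratic: (j100)² + 98·j100 + 10000 = 0 + j9800 → |·| ≈ 9800, ∠ ≈ 90.00°
|T| = 500000 / 9800 ≈ 51.02
Gain = 20 log₁₀(51.02) ≈ 34.15 dB
∠T = 0.00° − 90.00° = -90.00°

34.2 dB, -90.0°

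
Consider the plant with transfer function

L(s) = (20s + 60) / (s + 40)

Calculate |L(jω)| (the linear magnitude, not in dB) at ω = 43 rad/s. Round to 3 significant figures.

14.7

Substitute s = j43:
Numerator: 20(j43) + 60 = 60 + j860
Denominator: (j43) + 40 = 40 + j43
|N| = √(60² + 860²) ≈ 862.09, ∠N ≈ 86.01°
|D| = √(40² + 43²) ≈ 58.728, ∠D ≈ 47.07°
|L| = 862.09 / 58.728 ≈ 14.679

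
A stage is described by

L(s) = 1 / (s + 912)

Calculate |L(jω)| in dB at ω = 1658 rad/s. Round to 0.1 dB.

At s = jω = j1658:
pole (s+912): 912 + j1658 → |·| = √(912²+1658²) = √3580708 ≈ 1892.3, ∠ = arctan(1658/912) ≈ 61.19°
|L| = 1 / 1892.3 ≈ 0.00052846
Gain = 20 log₁₀(0.00052846) ≈ -65.54 dB

-65.5 dB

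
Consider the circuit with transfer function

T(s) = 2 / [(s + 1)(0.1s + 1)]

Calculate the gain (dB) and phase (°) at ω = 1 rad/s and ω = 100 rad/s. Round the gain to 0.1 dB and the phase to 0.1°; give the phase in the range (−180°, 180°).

ω = 1: 3.0 dB, -50.7°; ω = 100: -54.0 dB, -173.7°

At ω = 1 rad/s:
pole (1 + j1·1) = 1 + j1 → |·| ≈ 1.4142, ∠ ≈ 45.00°
pole (1 + j1·0.1) = 1 + j0.1 → |·| ≈ 1.005, ∠ ≈ 5.71°
|T| = 2 · 1 / (1.4142 · 1.005) ≈ 1.4072
Gain = 20 log₁₀(1.4072) ≈ 2.97 dB
∠T = (0°) − (45.00° + 5.71°) = -50.71°

At ω = 100 rad/s:
pole (1 + j100·1) = 1 + j100 → |·| ≈ 100, ∠ ≈ 89.43°
pole (1 + j100·0.1) = 1 + j10 → |·| ≈ 10.05, ∠ ≈ 84.29°
|T| = 2 · 1 / (100 · 10.05) ≈ 0.00199
Gain = 20 log₁₀(0.00199) ≈ -54.02 dB
∠T = (0°) − (89.43° + 84.29°) = -173.72°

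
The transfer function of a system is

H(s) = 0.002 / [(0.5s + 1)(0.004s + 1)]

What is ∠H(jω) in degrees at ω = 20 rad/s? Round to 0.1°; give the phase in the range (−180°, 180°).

-88.9°

At ω = 20 rad/s:
pole (1 + j20·0.5) = 1 + j10 → |·| ≈ 10.05, ∠ ≈ 84.29°
pole (1 + j20·0.004) = 1 + j0.08 → |·| ≈ 1.0032, ∠ ≈ 4.57°
∠H = (0°) − (84.29° + 4.57°) = -88.86°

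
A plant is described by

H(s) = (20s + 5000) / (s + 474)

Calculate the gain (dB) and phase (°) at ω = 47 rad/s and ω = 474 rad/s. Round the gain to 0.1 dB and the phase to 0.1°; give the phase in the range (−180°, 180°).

ω = 47: 20.6 dB, 5.0°; ω = 474: 24.1 dB, 17.2°

Substitute s = j47:
Numerator: 20(j47) + 5000 = 5000 + j940
Denominator: (j47) + 474 = 474 + j47
|N| = √(5000² + 940²) ≈ 5087.6, ∠N ≈ 10.65°
|D| = √(474² + 47²) ≈ 476.32, ∠D ≈ 5.66°
|H| = 5087.6 / 476.32 ≈ 10.681
Gain = 20 log₁₀(10.681) ≈ 20.57 dB
∠H = 10.65° − 5.66° = 4.99°

Substitute s = j474:
Numerator: 20(j474) + 5000 = 5000 + j9480
Denominator: (j474) + 474 = 474 + j474
|N| = √(5000² + 9480²) ≈ 10718, ∠N ≈ 62.19°
|D| = √(474² + 474²) ≈ 670.34, ∠D ≈ 45.00°
|H| = 10718 / 670.34 ≈ 15.989
Gain = 20 log₁₀(15.989) ≈ 24.08 dB
∠H = 62.19° − 45.00° = 17.19°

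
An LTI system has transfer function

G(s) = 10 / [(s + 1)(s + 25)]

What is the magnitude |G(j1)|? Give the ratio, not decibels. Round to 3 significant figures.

0.283

At s = jω = j1:
pole (s+1): 1 + j1 → |·| = √(1²+1²) = √2 ≈ 1.4142, ∠ = arctan(1/1) ≈ 45.00°
pole (s+25): 25 + j1 → |·| = √(25²+1²) = √626 ≈ 25.02, ∠ = arctan(1/25) ≈ 2.29°
|G| = 10 / 35.383 ≈ 0.28262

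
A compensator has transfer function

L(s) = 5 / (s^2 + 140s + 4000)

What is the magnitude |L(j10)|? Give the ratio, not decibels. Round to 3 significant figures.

0.00121

Substitute s = j10:
Numerator: 5 = 5 + j0
Denominator: (j10)^2 + 140(j10) + 4000 = 3900 + j1400
|N| = √(5² + 0²) ≈ 5, ∠N ≈ 0.00°
|D| = √(3900² + 1400²) ≈ 4143.7, ∠D ≈ 19.75°
|L| = 5 / 4143.7 ≈ 0.0012067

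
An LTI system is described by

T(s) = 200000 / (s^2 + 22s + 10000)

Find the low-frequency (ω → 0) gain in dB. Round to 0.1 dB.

T(0) = 200000 / 10000 = 20
20 log₁₀(20) ≈ 26.02 dB

26.0 dB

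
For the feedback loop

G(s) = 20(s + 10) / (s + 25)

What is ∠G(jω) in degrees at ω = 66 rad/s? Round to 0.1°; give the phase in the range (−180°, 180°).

At s = jω = j66:
zero (s+10): 10 + j66 → |·| = √(10²+66²) = √4456 ≈ 66.753, ∠ = arctan(66/10) ≈ 81.38°
pole (s+25): 25 + j66 → |·| = √(25²+66²) = √4981 ≈ 70.576, ∠ = arctan(66/25) ≈ 69.25°
∠G = 81.38° − 69.25° = 12.13°

12.1°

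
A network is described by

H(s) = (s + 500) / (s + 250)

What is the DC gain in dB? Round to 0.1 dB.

H(0) = 1·500 / (250) = 2
20 log₁₀(2) ≈ 6.02 dB

6.0 dB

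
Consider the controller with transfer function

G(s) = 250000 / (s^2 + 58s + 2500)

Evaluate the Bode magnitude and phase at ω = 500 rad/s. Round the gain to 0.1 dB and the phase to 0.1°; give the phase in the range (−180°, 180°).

At s = jω = j500:
quadratic: (j500)² + 58·j500 + 2500 = -247500 + j29000 → |·| ≈ 2.4919e+05, ∠ ≈ 173.32°
|G| = 250000 / 2.4919e+05 ≈ 1.0033
Gain = 20 log₁₀(1.0033) ≈ 0.03 dB
∠G = 0.00° − 173.32° = -173.32°

0.0 dB, -173.3°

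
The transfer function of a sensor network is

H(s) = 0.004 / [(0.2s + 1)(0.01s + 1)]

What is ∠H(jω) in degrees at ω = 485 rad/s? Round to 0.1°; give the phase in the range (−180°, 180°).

At ω = 485 rad/s:
pole (1 + j485·0.2) = 1 + j97 → |·| ≈ 97.005, ∠ ≈ 89.41°
pole (1 + j485·0.01) = 1 + j4.85 → |·| ≈ 4.952, ∠ ≈ 78.35°
∠H = (0°) − (89.41° + 78.35°) = -167.76°

-167.8°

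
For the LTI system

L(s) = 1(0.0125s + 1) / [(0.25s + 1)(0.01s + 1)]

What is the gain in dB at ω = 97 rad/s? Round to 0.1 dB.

-26.7 dB

At ω = 97 rad/s:
zero (1 + j97·0.0125) = 1 + j1.2125 → |·| ≈ 1.5717, ∠ ≈ 50.49°
pole (1 + j97·0.25) = 1 + j24.25 → |·| ≈ 24.271, ∠ ≈ 87.64°
pole (1 + j97·0.01) = 1 + j0.97 → |·| ≈ 1.3932, ∠ ≈ 44.13°
|L| = 1 · 1.5717 / (24.271 · 1.3932) ≈ 0.04648
Gain = 20 log₁₀(0.04648) ≈ -26.65 dB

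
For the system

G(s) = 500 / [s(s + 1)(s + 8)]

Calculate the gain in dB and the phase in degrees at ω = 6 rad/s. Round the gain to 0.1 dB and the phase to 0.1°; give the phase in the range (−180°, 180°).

2.7 dB, 152.6°

At s = jω = j6:
pole (s+1): 1 + j6 → |·| = √(1²+6²) = √37 ≈ 6.0828, ∠ = arctan(6/1) ≈ 80.54°
pole (s+8): 8 + j6 → |·| = √(8²+6²) = √100 ≈ 10, ∠ = arctan(6/8) ≈ 36.87°
pole at origin: |s| = 6, ∠ = 90.00° (in denominator)
|G| = 500 / 364.97 ≈ 1.37
Gain = 20 log₁₀(1.37) ≈ 2.73 dB
∠G = 0.00° − 207.41° = -207.41° ≡ 152.59° (principal value)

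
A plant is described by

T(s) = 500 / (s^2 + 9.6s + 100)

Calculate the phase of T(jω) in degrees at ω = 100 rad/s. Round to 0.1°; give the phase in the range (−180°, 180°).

At s = jω = j100:
quadratic: (j100)² + 9.6·j100 + 100 = -9900 + j960 → |·| ≈ 9946.4, ∠ ≈ 174.46°
∠T = 0.00° − 174.46° = -174.46°

-174.5°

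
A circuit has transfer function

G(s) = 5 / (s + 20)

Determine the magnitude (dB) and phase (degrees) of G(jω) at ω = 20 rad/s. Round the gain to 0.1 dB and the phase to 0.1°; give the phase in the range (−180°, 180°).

At s = jω = j20:
pole (s+20): 20 + j20 → |·| = √(20²+20²) = √800 ≈ 28.284, ∠ = arctan(20/20) ≈ 45.00°
|G| = 5 / 28.284 ≈ 0.17678
Gain = 20 log₁₀(0.17678) ≈ -15.05 dB
∠G = 0.00° − 45.00° = -45.00°

-15.1 dB, -45.0°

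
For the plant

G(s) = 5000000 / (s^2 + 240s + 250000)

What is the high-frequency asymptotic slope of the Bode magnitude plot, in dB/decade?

-40 dB/decade

Each pole contributes −20 dB/decade at high frequency; each zero contributes +20 dB/decade.
Net: 0 zero(s) − 2 pole(s) → -40 dB/decade.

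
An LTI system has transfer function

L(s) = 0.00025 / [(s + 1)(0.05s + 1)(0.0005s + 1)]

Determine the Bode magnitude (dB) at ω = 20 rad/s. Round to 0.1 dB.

-101.1 dB

At ω = 20 rad/s:
pole (1 + j20·1) = 1 + j20 → |·| ≈ 20.025, ∠ ≈ 87.14°
pole (1 + j20·0.05) = 1 + j1 → |·| ≈ 1.4142, ∠ ≈ 45.00°
pole (1 + j20·0.0005) = 1 + j0.01 → |·| ≈ 1, ∠ ≈ 0.57°
|L| = 0.00025 · 1 / (20.025 · 1.4142 · 1) ≈ 8.8279e-06
Gain = 20 log₁₀(8.8279e-06) ≈ -101.08 dB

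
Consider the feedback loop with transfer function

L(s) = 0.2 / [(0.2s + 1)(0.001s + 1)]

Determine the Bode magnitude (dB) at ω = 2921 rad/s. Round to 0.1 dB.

-79.1 dB

At ω = 2921 rad/s:
pole (1 + j2921·0.2) = 1 + j584.2 → |·| ≈ 584.2, ∠ ≈ 89.90°
pole (1 + j2921·0.001) = 1 + j2.921 → |·| ≈ 3.0874, ∠ ≈ 71.10°
|L| = 0.2 · 1 / (584.2 · 3.0874) ≈ 0.00011089
Gain = 20 log₁₀(0.00011089) ≈ -79.10 dB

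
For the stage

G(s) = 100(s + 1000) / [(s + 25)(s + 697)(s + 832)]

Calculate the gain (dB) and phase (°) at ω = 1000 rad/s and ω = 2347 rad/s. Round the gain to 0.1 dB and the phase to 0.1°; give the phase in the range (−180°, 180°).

ω = 1000: -81.0 dB, -148.9°; ω = 2347: -95.0 dB, -166.4°

At s = jω = j1000:
zero (s+1000): 1000 + j1000 → |·| = √(1000²+1000²) = √2000000 ≈ 1414.2, ∠ = arctan(1000/1000) ≈ 45.00°
pole (s+25): 25 + j1000 → |·| = √(25²+1000²) = √1000625 ≈ 1000.3, ∠ = arctan(1000/25) ≈ 88.57°
pole (s+697): 697 + j1000 → |·| = √(697²+1000²) = √1485809 ≈ 1218.9, ∠ = arctan(1000/697) ≈ 55.12°
pole (s+832): 832 + j1000 → |·| = √(832²+1000²) = √1692224 ≈ 1300.9, ∠ = arctan(1000/832) ≈ 50.24°
|G| = 100 · 1414.2 / 1.5861e+09 ≈ 8.9162e-05
Gain = 20 log₁₀(8.9162e-05) ≈ -81.00 dB
∠G = 45.00° − 193.93° = -148.93°

At s = jω = j2347:
zero (s+1000): 1000 + j2347 → |·| = √(1000²+2347²) = √6508409 ≈ 2551.2, ∠ = arctan(2347/1000) ≈ 66.92°
pole (s+25): 25 + j2347 → |·| = √(25²+2347²) = √5509034 ≈ 2347.1, ∠ = arctan(2347/25) ≈ 89.39°
pole (s+697): 697 + j2347 → |·| = √(697²+2347²) = √5994218 ≈ 2448.3, ∠ = arctan(2347/697) ≈ 73.46°
pole (s+832): 832 + j2347 → |·| = √(832²+2347²) = √6200633 ≈ 2490.1, ∠ = arctan(2347/832) ≈ 70.48°
|G| = 100 · 2551.2 / 1.4309e+10 ≈ 1.7829e-05
Gain = 20 log₁₀(1.7829e-05) ≈ -94.98 dB
∠G = 66.92° − 233.33° = -166.41°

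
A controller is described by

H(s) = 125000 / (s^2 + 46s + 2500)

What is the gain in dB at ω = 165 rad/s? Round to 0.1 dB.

At s = jω = j165:
quadratic: (j165)² + 46·j165 + 2500 = -24725 + j7590 → |·| ≈ 25864, ∠ ≈ 162.93°
|H| = 125000 / 25864 ≈ 4.833
Gain = 20 log₁₀(4.833) ≈ 13.68 dB

13.7 dB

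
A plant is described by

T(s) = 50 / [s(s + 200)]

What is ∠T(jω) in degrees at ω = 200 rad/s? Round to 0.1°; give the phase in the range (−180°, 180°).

At s = jω = j200:
pole (s+200): 200 + j200 → |·| = √(200²+200²) = √80000 ≈ 282.84, ∠ = arctan(200/200) ≈ 45.00°
pole at origin: |s| = 200, ∠ = 90.00° (in denominator)
∠T = 0.00° − 135.00° = -135.00°

-135.0°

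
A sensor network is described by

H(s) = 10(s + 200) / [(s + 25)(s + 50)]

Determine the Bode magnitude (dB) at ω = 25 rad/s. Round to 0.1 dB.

At s = jω = j25:
zero (s+200): 200 + j25 → |·| = √(200²+25²) = √40625 ≈ 201.56, ∠ = arctan(25/200) ≈ 7.13°
pole (s+25): 25 + j25 → |·| = √(25²+25²) = √1250 ≈ 35.355, ∠ = arctan(25/25) ≈ 45.00°
pole (s+50): 50 + j25 → |·| = √(50²+25²) = √3125 ≈ 55.902, ∠ = arctan(25/50) ≈ 26.57°
|H| = 10 · 201.56 / 1976.4 ≈ 1.0198
Gain = 20 log₁₀(1.0198) ≈ 0.17 dB

0.2 dB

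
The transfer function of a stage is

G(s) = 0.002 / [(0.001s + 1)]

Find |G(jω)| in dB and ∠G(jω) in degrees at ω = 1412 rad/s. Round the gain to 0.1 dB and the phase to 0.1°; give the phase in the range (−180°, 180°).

At ω = 1412 rad/s:
pole (1 + j1412·0.001) = 1 + j1.412 → |·| ≈ 1.7302, ∠ ≈ 54.69°
|G| = 0.002 · 1 / (1.7302) ≈ 0.0011559
Gain = 20 log₁₀(0.0011559) ≈ -58.74 dB
∠G = (0°) − (54.69°) = -54.69°

-58.7 dB, -54.7°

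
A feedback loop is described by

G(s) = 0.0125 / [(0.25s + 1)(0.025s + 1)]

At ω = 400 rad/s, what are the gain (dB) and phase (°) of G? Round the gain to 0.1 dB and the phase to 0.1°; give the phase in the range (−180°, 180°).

At ω = 400 rad/s:
pole (1 + j400·0.25) = 1 + j100 → |·| ≈ 100, ∠ ≈ 89.43°
pole (1 + j400·0.025) = 1 + j10 → |·| ≈ 10.05, ∠ ≈ 84.29°
|G| = 0.0125 · 1 / (100 · 10.05) ≈ 1.2438e-05
Gain = 20 log₁₀(1.2438e-05) ≈ -98.10 dB
∠G = (0°) − (89.43° + 84.29°) = -173.72°

-98.1 dB, -173.7°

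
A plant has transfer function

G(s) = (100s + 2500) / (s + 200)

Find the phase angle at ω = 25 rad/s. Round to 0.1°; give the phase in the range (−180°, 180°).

Substitute s = j25:
Numerator: 100(j25) + 2500 = 2500 + j2500
Denominator: (j25) + 200 = 200 + j25
|N| = √(2500² + 2500²) ≈ 3535.5, ∠N ≈ 45.00°
|D| = √(200² + 25²) ≈ 201.56, ∠D ≈ 7.13°
∠G = 45.00° − 7.13° = 37.87°

37.9°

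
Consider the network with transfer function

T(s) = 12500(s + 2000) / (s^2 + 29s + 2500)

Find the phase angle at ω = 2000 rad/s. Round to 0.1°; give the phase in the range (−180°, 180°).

At s = jω = j2000:
zero (s+2000): 2000 + j2000 → |·| = √(2000²+2000²) = √8000000 ≈ 2828.4, ∠ = arctan(2000/2000) ≈ 45.00°
quadratic: (j2000)² + 29·j2000 + 2500 = -3997500 + j58000 → |·| ≈ 3.9979e+06, ∠ ≈ 179.17°
∠T = 45.00° − 179.17° = -134.17°

-134.2°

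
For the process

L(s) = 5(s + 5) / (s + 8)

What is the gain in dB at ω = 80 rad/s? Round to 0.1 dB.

At s = jω = j80:
zero (s+5): 5 + j80 → |·| = √(5²+80²) = √6425 ≈ 80.156, ∠ = arctan(80/5) ≈ 86.42°
pole (s+8): 8 + j80 → |·| = √(8²+80²) = √6464 ≈ 80.399, ∠ = arctan(80/8) ≈ 84.29°
|L| = 5 · 80.156 / 80.399 ≈ 4.9849
Gain = 20 log₁₀(4.9849) ≈ 13.95 dB

14.0 dB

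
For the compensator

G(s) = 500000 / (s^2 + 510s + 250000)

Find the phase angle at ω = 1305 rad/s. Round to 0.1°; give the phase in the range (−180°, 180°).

-155.4°

At s = jω = j1305:
quadratic: (j1305)² + 510·j1305 + 250000 = -1453025 + j665550 → |·| ≈ 1.5982e+06, ∠ ≈ 155.39°
∠G = 0.00° − 155.39° = -155.39°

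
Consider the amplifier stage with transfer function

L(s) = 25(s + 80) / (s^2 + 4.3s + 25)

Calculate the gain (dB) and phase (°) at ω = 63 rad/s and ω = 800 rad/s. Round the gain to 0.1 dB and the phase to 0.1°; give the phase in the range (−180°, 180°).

ω = 63: -3.8 dB, -137.9°; ω = 800: -30.1 dB, -95.4°

At s = jω = j63:
zero (s+80): 80 + j63 → |·| = √(80²+63²) = √10369 ≈ 101.83, ∠ = arctan(63/80) ≈ 38.22°
quadratic: (j63)² + 4.3·j63 + 25 = -3944 + j270.9 → |·| ≈ 3953.3, ∠ ≈ 176.07°
|L| = 25 · 101.83 / 3953.3 ≈ 0.64396
Gain = 20 log₁₀(0.64396) ≈ -3.82 dB
∠L = 38.22° − 176.07° = -137.85°

At s = jω = j800:
zero (s+80): 80 + j800 → |·| = √(80²+800²) = √646400 ≈ 803.99, ∠ = arctan(800/80) ≈ 84.29°
quadratic: (j800)² + 4.3·j800 + 25 = -639975 + j3440 → |·| ≈ 6.3998e+05, ∠ ≈ 179.69°
|L| = 25 · 803.99 / 6.3998e+05 ≈ 0.031407
Gain = 20 log₁₀(0.031407) ≈ -30.06 dB
∠L = 84.29° − 179.69° = -95.40°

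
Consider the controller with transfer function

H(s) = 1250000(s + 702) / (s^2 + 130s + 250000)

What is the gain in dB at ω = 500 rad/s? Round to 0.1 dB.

84.4 dB

At s = jω = j500:
zero (s+702): 702 + j500 → |·| = √(702²+500²) = √742804 ≈ 861.86, ∠ = arctan(500/702) ≈ 35.46°
quadratic: (j500)² + 130·j500 + 250000 = 0 + j65000 → |·| ≈ 65000, ∠ ≈ 90.00°
|H| = 1250000 · 861.86 / 65000 ≈ 16574
Gain = 20 log₁₀(16574) ≈ 84.39 dB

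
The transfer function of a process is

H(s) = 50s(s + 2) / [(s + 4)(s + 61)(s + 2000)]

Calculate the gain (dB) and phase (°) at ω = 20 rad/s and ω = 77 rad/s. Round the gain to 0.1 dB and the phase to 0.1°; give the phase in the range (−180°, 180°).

ω = 20: -42.3 dB, 76.9°; ω = 77: -34.2 dB, 37.7°

At s = jω = j20:
zero (s+2): 2 + j20 → |·| = √(2²+20²) = √404 ≈ 20.1, ∠ = arctan(20/2) ≈ 84.29°
zero at origin: s = j20 → |·| = 20, ∠ = 90.00°
pole (s+4): 4 + j20 → |·| = √(4²+20²) = √416 ≈ 20.396, ∠ = arctan(20/4) ≈ 78.69°
pole (s+61): 61 + j20 → |·| = √(61²+20²) = √4121 ≈ 64.195, ∠ = arctan(20/61) ≈ 18.15°
pole (s+2000): 2000 + j20 → |·| = √(2000²+20²) = √4000400 ≈ 2000.1, ∠ = arctan(20/2000) ≈ 0.57°
|H| = 50 · 402 / 2.6188e+06 ≈ 0.0076753
Gain = 20 log₁₀(0.0076753) ≈ -42.30 dB
∠H = 174.29° − 97.41° = 76.88°

At s = jω = j77:
zero (s+2): 2 + j77 → |·| = √(2²+77²) = √5933 ≈ 77.026, ∠ = arctan(77/2) ≈ 88.51°
zero at origin: s = j77 → |·| = 77, ∠ = 90.00°
pole (s+4): 4 + j77 → |·| = √(4²+77²) = √5945 ≈ 77.104, ∠ = arctan(77/4) ≈ 87.03°
pole (s+61): 61 + j77 → |·| = √(61²+77²) = √9650 ≈ 98.234, ∠ = arctan(77/61) ≈ 51.61°
pole (s+2000): 2000 + j77 → |·| = √(2000²+77²) = √4005929 ≈ 2001.5, ∠ = arctan(77/2000) ≈ 2.20°
|H| = 50 · 5931 / 1.516e+07 ≈ 0.019561
Gain = 20 log₁₀(0.019561) ≈ -34.17 dB
∠H = 178.51° − 140.84° = 37.67°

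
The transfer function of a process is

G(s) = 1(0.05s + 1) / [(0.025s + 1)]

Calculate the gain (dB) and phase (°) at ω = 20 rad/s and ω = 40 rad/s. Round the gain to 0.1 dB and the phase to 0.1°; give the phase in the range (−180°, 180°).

At ω = 20 rad/s:
zero (1 + j20·0.05) = 1 + j1 → |·| ≈ 1.4142, ∠ ≈ 45.00°
pole (1 + j20·0.025) = 1 + j0.5 → |·| ≈ 1.118, ∠ ≈ 26.57°
|G| = 1 · 1.4142 / (1.118) ≈ 1.2649
Gain = 20 log₁₀(1.2649) ≈ 2.04 dB
∠G = (45.00°) − (26.57°) = 18.43°

At ω = 40 rad/s:
zero (1 + j40·0.05) = 1 + j2 → |·| ≈ 2.2361, ∠ ≈ 63.43°
pole (1 + j40·0.025) = 1 + j1 → |·| ≈ 1.4142, ∠ ≈ 45.00°
|G| = 1 · 2.2361 / (1.4142) ≈ 1.5812
Gain = 20 log₁₀(1.5812) ≈ 3.98 dB
∠G = (63.43°) − (45.00°) = 18.43°

ω = 20: 2.0 dB, 18.4°; ω = 40: 4.0 dB, 18.4°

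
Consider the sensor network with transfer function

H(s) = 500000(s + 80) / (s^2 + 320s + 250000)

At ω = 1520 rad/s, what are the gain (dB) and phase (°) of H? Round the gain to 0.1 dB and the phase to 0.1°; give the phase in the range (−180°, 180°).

At s = jω = j1520:
zero (s+80): 80 + j1520 → |·| = √(80²+1520²) = √2316800 ≈ 1522.1, ∠ = arctan(1520/80) ≈ 86.99°
quadratic: (j1520)² + 320·j1520 + 250000 = -2060400 + j486400 → |·| ≈ 2.117e+06, ∠ ≈ 166.72°
|H| = 500000 · 1522.1 / 2.117e+06 ≈ 359.49
Gain = 20 log₁₀(359.49) ≈ 51.11 dB
∠H = 86.99° − 166.72° = -79.73°

51.1 dB, -79.7°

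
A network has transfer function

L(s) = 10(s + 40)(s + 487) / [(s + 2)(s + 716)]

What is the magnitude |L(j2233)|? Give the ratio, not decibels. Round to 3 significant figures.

9.75

At s = jω = j2233:
zero (s+40): 40 + j2233 → |·| = √(40²+2233²) = √4987889 ≈ 2233.4, ∠ = arctan(2233/40) ≈ 88.97°
zero (s+487): 487 + j2233 → |·| = √(487²+2233²) = √5223458 ≈ 2285.5, ∠ = arctan(2233/487) ≈ 77.70°
pole (s+2): 2 + j2233 → |·| = √(2²+2233²) = √4986293 ≈ 2233, ∠ = arctan(2233/2) ≈ 89.95°
pole (s+716): 716 + j2233 → |·| = √(716²+2233²) = √5498945 ≈ 2345, ∠ = arctan(2233/716) ≈ 72.22°
|L| = 10 · 5.1044e+06 / 5.2364e+06 ≈ 9.7479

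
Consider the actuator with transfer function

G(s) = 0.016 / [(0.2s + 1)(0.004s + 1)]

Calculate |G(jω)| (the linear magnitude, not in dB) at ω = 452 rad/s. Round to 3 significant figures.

8.57e-05

At ω = 452 rad/s:
pole (1 + j452·0.2) = 1 + j90.4 → |·| ≈ 90.406, ∠ ≈ 89.37°
pole (1 + j452·0.004) = 1 + j1.808 → |·| ≈ 2.0661, ∠ ≈ 61.05°
|G| = 0.016 · 1 / (90.406 · 2.0661) ≈ 8.5659e-05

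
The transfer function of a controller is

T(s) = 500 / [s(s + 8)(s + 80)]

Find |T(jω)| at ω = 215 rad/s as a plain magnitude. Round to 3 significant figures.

4.71e-05

At s = jω = j215:
pole (s+8): 8 + j215 → |·| = √(8²+215²) = √46289 ≈ 215.15, ∠ = arctan(215/8) ≈ 87.87°
pole (s+80): 80 + j215 → |·| = √(80²+215²) = √52625 ≈ 229.4, ∠ = arctan(215/80) ≈ 69.59°
pole at origin: |s| = 215, ∠ = 90.00° (in denominator)
|T| = 500 / 1.0611e+07 ≈ 4.7121e-05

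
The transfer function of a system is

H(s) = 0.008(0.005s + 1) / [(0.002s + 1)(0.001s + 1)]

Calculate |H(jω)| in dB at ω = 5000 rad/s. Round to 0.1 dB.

-48.2 dB

At ω = 5000 rad/s:
zero (1 + j5000·0.005) = 1 + j25 → |·| ≈ 25.02, ∠ ≈ 87.71°
pole (1 + j5000·0.002) = 1 + j10 → |·| ≈ 10.05, ∠ ≈ 84.29°
pole (1 + j5000·0.001) = 1 + j5 → |·| ≈ 5.099, ∠ ≈ 78.69°
|H| = 0.008 · 25.02 / (10.05 · 5.099) ≈ 0.0039059
Gain = 20 log₁₀(0.0039059) ≈ -48.17 dB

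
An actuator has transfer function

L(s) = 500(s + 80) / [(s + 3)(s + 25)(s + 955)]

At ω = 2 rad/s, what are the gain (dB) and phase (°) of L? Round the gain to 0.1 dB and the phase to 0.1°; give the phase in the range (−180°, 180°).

-6.7 dB, -37.0°

At s = jω = j2:
zero (s+80): 80 + j2 → |·| = √(80²+2²) = √6404 ≈ 80.025, ∠ = arctan(2/80) ≈ 1.43°
pole (s+3): 3 + j2 → |·| = √(3²+2²) = √13 ≈ 3.6056, ∠ = arctan(2/3) ≈ 33.69°
pole (s+25): 25 + j2 → |·| = √(25²+2²) = √629 ≈ 25.08, ∠ = arctan(2/25) ≈ 4.57°
pole (s+955): 955 + j2 → |·| = √(955²+2²) = √912029 ≈ 955, ∠ = arctan(2/955) ≈ 0.12°
|L| = 500 · 80.025 / 86359 ≈ 0.46333
Gain = 20 log₁₀(0.46333) ≈ -6.68 dB
∠L = 1.43° − 38.38° = -36.95°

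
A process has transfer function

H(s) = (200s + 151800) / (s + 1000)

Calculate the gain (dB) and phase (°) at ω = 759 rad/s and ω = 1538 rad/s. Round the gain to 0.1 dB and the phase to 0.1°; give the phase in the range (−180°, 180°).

Substitute s = j759:
Numerator: 200(j759) + 151800 = 151800 + j151800
Denominator: (j759) + 1000 = 1000 + j759
|N| = √(151800² + 151800²) ≈ 2.1468e+05, ∠N ≈ 45.00°
|D| = √(1000² + 759²) ≈ 1255.4, ∠D ≈ 37.20°
|H| = 2.1468e+05 / 1255.4 ≈ 171.01
Gain = 20 log₁₀(171.01) ≈ 44.66 dB
∠H = 45.00° − 37.20° = 7.80°

Substitute s = j1538:
Numerator: 200(j1538) + 151800 = 151800 + j307600
Denominator: (j1538) + 1000 = 1000 + j1538
|N| = √(151800² + 307600²) ≈ 3.4302e+05, ∠N ≈ 63.73°
|D| = √(1000² + 1538²) ≈ 1834.5, ∠D ≈ 56.97°
|H| = 3.4302e+05 / 1834.5 ≈ 186.98
Gain = 20 log₁₀(186.98) ≈ 45.44 dB
∠H = 63.73° − 56.97° = 6.76°

ω = 759: 44.7 dB, 7.8°; ω = 1538: 45.4 dB, 6.8°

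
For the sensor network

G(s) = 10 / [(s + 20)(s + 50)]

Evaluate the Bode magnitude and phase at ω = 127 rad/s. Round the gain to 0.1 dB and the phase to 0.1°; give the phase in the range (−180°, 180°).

At s = jω = j127:
pole (s+20): 20 + j127 → |·| = √(20²+127²) = √16529 ≈ 128.57, ∠ = arctan(127/20) ≈ 81.05°
pole (s+50): 50 + j127 → |·| = √(50²+127²) = √18629 ≈ 136.49, ∠ = arctan(127/50) ≈ 68.51°
|G| = 10 / 17549 ≈ 0.00056983
Gain = 20 log₁₀(0.00056983) ≈ -64.89 dB
∠G = 0.00° − 149.56° = -149.56°

-64.9 dB, -149.6°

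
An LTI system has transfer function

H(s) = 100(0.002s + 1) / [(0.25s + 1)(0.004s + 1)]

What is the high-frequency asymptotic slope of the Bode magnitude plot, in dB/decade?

Each pole contributes −20 dB/decade at high frequency; each zero contributes +20 dB/decade.
Net: 1 zero(s) − 2 pole(s) → -20 dB/decade.

-20 dB/decade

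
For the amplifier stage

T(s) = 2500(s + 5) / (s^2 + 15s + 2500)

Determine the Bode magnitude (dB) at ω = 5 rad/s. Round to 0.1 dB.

At s = jω = j5:
zero (s+5): 5 + j5 → |·| = √(5²+5²) = √50 ≈ 7.0711, ∠ = arctan(5/5) ≈ 45.00°
quadratic: (j5)² + 15·j5 + 2500 = 2475 + j75 → |·| ≈ 2476.1, ∠ ≈ 1.74°
|T| = 2500 · 7.0711 / 2476.1 ≈ 7.1394
Gain = 20 log₁₀(7.1394) ≈ 17.07 dB

17.1 dB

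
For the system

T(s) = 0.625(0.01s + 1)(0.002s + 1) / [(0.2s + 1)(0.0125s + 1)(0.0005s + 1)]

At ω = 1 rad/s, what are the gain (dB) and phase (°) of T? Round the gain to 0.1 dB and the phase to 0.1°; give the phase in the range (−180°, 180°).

At ω = 1 rad/s:
zero (1 + j1·0.01) = 1 + j0.01 → |·| ≈ 1, ∠ ≈ 0.57°
zero (1 + j1·0.002) = 1 + j0.002 → |·| ≈ 1, ∠ ≈ 0.11°
pole (1 + j1·0.2) = 1 + j0.2 → |·| ≈ 1.0198, ∠ ≈ 11.31°
pole (1 + j1·0.0125) = 1 + j0.0125 → |·| ≈ 1.0001, ∠ ≈ 0.72°
pole (1 + j1·0.0005) = 1 + j0.0005 → |·| ≈ 1, ∠ ≈ 0.03°
|T| = 0.625 · 1 · 1 / (1.0198 · 1.0001 · 1) ≈ 0.6128
Gain = 20 log₁₀(0.6128) ≈ -4.25 dB
∠T = (0.57° + 0.11°) − (11.31° + 0.72° + 0.03°) = -11.38°

-4.3 dB, -11.4°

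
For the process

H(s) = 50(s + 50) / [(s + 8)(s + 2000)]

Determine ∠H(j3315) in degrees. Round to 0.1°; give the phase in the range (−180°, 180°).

At s = jω = j3315:
zero (s+50): 50 + j3315 → |·| = √(50²+3315²) = √10991725 ≈ 3315.4, ∠ = arctan(3315/50) ≈ 89.14°
pole (s+8): 8 + j3315 → |·| = √(8²+3315²) = √10989289 ≈ 3315, ∠ = arctan(3315/8) ≈ 89.86°
pole (s+2000): 2000 + j3315 → |·| = √(2000²+3315²) = √14989225 ≈ 3871.6, ∠ = arctan(3315/2000) ≈ 58.90°
∠H = 89.14° − 148.76° = -59.62°

-59.6°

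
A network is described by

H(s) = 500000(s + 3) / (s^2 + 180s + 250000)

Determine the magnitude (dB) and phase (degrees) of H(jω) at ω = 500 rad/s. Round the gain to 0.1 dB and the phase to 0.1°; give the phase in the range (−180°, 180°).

At s = jω = j500:
zero (s+3): 3 + j500 → |·| = √(3²+500²) = √250009 ≈ 500.01, ∠ = arctan(500/3) ≈ 89.66°
quadratic: (j500)² + 180·j500 + 250000 = 0 + j90000 → |·| ≈ 90000, ∠ ≈ 90.00°
|H| = 500000 · 500.01 / 90000 ≈ 2777.8
Gain = 20 log₁₀(2777.8) ≈ 68.87 dB
∠H = 89.66° − 90.00° = -0.34°

68.9 dB, -0.3°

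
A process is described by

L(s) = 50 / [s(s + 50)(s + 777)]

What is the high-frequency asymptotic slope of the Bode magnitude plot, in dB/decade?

-60 dB/decade

Each pole contributes −20 dB/decade at high frequency; each zero contributes +20 dB/decade.
Net: 0 zero(s) − 3 pole(s) → -60 dB/decade.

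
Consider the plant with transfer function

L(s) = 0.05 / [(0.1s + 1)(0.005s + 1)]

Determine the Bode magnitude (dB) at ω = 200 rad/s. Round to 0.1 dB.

-55.1 dB

At ω = 200 rad/s:
pole (1 + j200·0.1) = 1 + j20 → |·| ≈ 20.025, ∠ ≈ 87.14°
pole (1 + j200·0.005) = 1 + j1 → |·| ≈ 1.4142, ∠ ≈ 45.00°
|L| = 0.05 · 1 / (20.025 · 1.4142) ≈ 0.0017656
Gain = 20 log₁₀(0.0017656) ≈ -55.06 dB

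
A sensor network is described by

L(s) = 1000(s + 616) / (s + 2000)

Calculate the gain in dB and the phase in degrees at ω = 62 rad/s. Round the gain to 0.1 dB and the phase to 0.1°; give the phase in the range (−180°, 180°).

At s = jω = j62:
zero (s+616): 616 + j62 → |·| = √(616²+62²) = √383300 ≈ 619.11, ∠ = arctan(62/616) ≈ 5.75°
pole (s+2000): 2000 + j62 → |·| = √(2000²+62²) = √4003844 ≈ 2001, ∠ = arctan(62/2000) ≈ 1.78°
|L| = 1000 · 619.11 / 2001 ≈ 309.4
Gain = 20 log₁₀(309.4) ≈ 49.81 dB
∠L = 5.75° − 1.78° = 3.97°

49.8 dB, 4.0°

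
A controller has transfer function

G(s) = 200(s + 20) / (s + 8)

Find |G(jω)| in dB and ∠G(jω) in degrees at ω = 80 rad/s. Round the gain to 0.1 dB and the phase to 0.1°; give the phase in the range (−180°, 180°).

46.2 dB, -8.3°

At s = jω = j80:
zero (s+20): 20 + j80 → |·| = √(20²+80²) = √6800 ≈ 82.462, ∠ = arctan(80/20) ≈ 75.96°
pole (s+8): 8 + j80 → |·| = √(8²+80²) = √6464 ≈ 80.399, ∠ = arctan(80/8) ≈ 84.29°
|G| = 200 · 82.462 / 80.399 ≈ 205.13
Gain = 20 log₁₀(205.13) ≈ 46.24 dB
∠G = 75.96° − 84.29° = -8.33°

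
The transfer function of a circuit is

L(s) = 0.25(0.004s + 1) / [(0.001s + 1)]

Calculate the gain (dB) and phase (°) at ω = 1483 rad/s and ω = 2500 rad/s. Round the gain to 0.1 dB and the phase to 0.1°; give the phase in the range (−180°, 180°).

At ω = 1483 rad/s:
zero (1 + j1483·0.004) = 1 + j5.932 → |·| ≈ 6.0157, ∠ ≈ 80.43°
pole (1 + j1483·0.001) = 1 + j1.483 → |·| ≈ 1.7887, ∠ ≈ 56.01°
|L| = 0.25 · 6.0157 / (1.7887) ≈ 0.84079
Gain = 20 log₁₀(0.84079) ≈ -1.51 dB
∠L = (80.43°) − (56.01°) = 24.42°

At ω = 2500 rad/s:
zero (1 + j2500·0.004) = 1 + j10 → |·| ≈ 10.05, ∠ ≈ 84.29°
pole (1 + j2500·0.001) = 1 + j2.5 → |·| ≈ 2.6926, ∠ ≈ 68.20°
|L| = 0.25 · 10.05 / (2.6926) ≈ 0.93311
Gain = 20 log₁₀(0.93311) ≈ -0.60 dB
∠L = (84.29°) − (68.20°) = 16.09°

ω = 1483: -1.5 dB, 24.4°; ω = 2500: -0.6 dB, 16.1°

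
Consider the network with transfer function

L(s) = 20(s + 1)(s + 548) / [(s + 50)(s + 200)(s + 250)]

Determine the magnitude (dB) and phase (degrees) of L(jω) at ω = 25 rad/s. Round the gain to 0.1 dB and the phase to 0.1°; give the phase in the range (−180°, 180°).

At s = jω = j25:
zero (s+1): 1 + j25 → |·| = √(1²+25²) = √626 ≈ 25.02, ∠ = arctan(25/1) ≈ 87.71°
zero (s+548): 548 + j25 → |·| = √(548²+25²) = √300929 ≈ 548.57, ∠ = arctan(25/548) ≈ 2.61°
pole (s+50): 50 + j25 → |·| = √(50²+25²) = √3125 ≈ 55.902, ∠ = arctan(25/50) ≈ 26.57°
pole (s+200): 200 + j25 → |·| = √(200²+25²) = √40625 ≈ 201.56, ∠ = arctan(25/200) ≈ 7.13°
pole (s+250): 250 + j25 → |·| = √(250²+25²) = √63125 ≈ 251.25, ∠ = arctan(25/250) ≈ 5.71°
|L| = 20 · 13725 / 2.831e+06 ≈ 0.096962
Gain = 20 log₁₀(0.096962) ≈ -20.27 dB
∠L = 90.32° − 39.41° = 50.91°

-20.3 dB, 50.9°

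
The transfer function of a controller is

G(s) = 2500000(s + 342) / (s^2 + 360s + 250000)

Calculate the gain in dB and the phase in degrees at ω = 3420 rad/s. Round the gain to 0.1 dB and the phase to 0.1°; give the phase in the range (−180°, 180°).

57.5 dB, -89.6°

At s = jω = j3420:
zero (s+342): 342 + j3420 → |·| = √(342²+3420²) = √11813364 ≈ 3437.1, ∠ = arctan(3420/342) ≈ 84.29°
quadratic: (j3420)² + 360·j3420 + 250000 = -11446400 + j1231200 → |·| ≈ 1.1512e+07, ∠ ≈ 173.86°
|G| = 2500000 · 3437.1 / 1.1512e+07 ≈ 746.42
Gain = 20 log₁₀(746.42) ≈ 57.46 dB
∠G = 84.29° − 173.86° = -89.57°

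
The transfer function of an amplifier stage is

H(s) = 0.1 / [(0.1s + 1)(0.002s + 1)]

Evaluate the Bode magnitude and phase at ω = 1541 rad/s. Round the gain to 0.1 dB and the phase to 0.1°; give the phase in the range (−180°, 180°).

At ω = 1541 rad/s:
pole (1 + j1541·0.1) = 1 + j154.1 → |·| ≈ 154.1, ∠ ≈ 89.63°
pole (1 + j1541·0.002) = 1 + j3.082 → |·| ≈ 3.2402, ∠ ≈ 72.02°
|H| = 0.1 · 1 / (154.1 · 3.2402) ≈ 0.00020027
Gain = 20 log₁₀(0.00020027) ≈ -73.97 dB
∠H = (0°) − (89.63° + 72.02°) = -161.65°

-74.0 dB, -161.7°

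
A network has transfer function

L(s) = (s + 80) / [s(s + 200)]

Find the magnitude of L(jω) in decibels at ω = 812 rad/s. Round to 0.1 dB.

At s = jω = j812:
zero (s+80): 80 + j812 → |·| = √(80²+812²) = √665744 ≈ 815.93, ∠ = arctan(812/80) ≈ 84.37°
pole (s+200): 200 + j812 → |·| = √(200²+812²) = √699344 ≈ 836.27, ∠ = arctan(812/200) ≈ 76.16°
pole at origin: |s| = 812, ∠ = 90.00° (in denominator)
|L| = 1 · 815.93 / 6.7905e+05 ≈ 0.0012016
Gain = 20 log₁₀(0.0012016) ≈ -58.40 dB

-58.4 dB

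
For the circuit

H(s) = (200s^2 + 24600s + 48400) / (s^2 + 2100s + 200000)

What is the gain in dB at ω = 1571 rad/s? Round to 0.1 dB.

Substitute s = j1571:
Numerator: 200(j1571)^2 + 24600(j1571) + 48400 = -493559800 + j38646600
Denominator: (j1571)^2 + 2100(j1571) + 200000 = -2268041 + j3299100
|N| = √(493559800² + 38646600²) ≈ 4.9507e+08, ∠N ≈ 175.52°
|D| = √(2268041² + 3299100²) ≈ 4.0035e+06, ∠D ≈ 124.51°
|H| = 4.9507e+08 / 4.0035e+06 ≈ 123.66
Gain = 20 log₁₀(123.66) ≈ 41.84 dB

41.8 dB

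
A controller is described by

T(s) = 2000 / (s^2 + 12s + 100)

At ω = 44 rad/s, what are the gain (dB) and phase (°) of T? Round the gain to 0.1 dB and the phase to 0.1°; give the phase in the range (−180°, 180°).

At s = jω = j44:
quadratic: (j44)² + 12·j44 + 100 = -1836 + j528 → |·| ≈ 1910.4, ∠ ≈ 163.96°
|T| = 2000 / 1910.4 ≈ 1.0469
Gain = 20 log₁₀(1.0469) ≈ 0.40 dB
∠T = 0.00° − 163.96° = -163.96°

0.4 dB, -164.0°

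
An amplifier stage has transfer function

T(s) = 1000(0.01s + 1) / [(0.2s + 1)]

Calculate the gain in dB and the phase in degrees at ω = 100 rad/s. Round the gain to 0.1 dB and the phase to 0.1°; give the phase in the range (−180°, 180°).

37.0 dB, -42.1°

At ω = 100 rad/s:
zero (1 + j100·0.01) = 1 + j1 → |·| ≈ 1.4142, ∠ ≈ 45.00°
pole (1 + j100·0.2) = 1 + j20 → |·| ≈ 20.025, ∠ ≈ 87.14°
|T| = 1000 · 1.4142 / (20.025) ≈ 70.622
Gain = 20 log₁₀(70.622) ≈ 36.98 dB
∠T = (45.00°) − (87.14°) = -42.14°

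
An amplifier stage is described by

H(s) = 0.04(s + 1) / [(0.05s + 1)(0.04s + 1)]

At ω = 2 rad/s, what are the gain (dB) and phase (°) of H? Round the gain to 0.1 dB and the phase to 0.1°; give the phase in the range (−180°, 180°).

At ω = 2 rad/s:
zero (1 + j2·1) = 1 + j2 → |·| ≈ 2.2361, ∠ ≈ 63.43°
pole (1 + j2·0.05) = 1 + j0.1 → |·| ≈ 1.005, ∠ ≈ 5.71°
pole (1 + j2·0.04) = 1 + j0.08 → |·| ≈ 1.0032, ∠ ≈ 4.57°
|H| = 0.04 · 2.2361 / (1.005 · 1.0032) ≈ 0.088715
Gain = 20 log₁₀(0.088715) ≈ -21.04 dB
∠H = (63.43°) − (5.71° + 4.57°) = 53.15°

-21.0 dB, 53.2°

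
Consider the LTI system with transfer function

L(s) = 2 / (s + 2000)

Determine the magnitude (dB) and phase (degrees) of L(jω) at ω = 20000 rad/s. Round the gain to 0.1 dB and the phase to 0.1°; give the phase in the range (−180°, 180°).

-80.0 dB, -84.3°

At s = jω = j20000:
pole (s+2000): 2000 + j20000 → |·| = √(2000²+20000²) = √404000000 ≈ 20100, ∠ = arctan(20000/2000) ≈ 84.29°
|L| = 2 / 20100 ≈ 9.9502e-05
Gain = 20 log₁₀(9.9502e-05) ≈ -80.04 dB
∠L = 0.00° − 84.29° = -84.29°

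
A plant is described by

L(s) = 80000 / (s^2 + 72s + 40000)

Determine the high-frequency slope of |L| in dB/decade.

Each pole contributes −20 dB/decade at high frequency; each zero contributes +20 dB/decade.
Net: 0 zero(s) − 2 pole(s) → -40 dB/decade.

-40 dB/decade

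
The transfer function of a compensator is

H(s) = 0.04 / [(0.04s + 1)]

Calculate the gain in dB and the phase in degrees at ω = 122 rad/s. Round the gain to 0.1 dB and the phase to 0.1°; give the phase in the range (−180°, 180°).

-41.9 dB, -78.4°

At ω = 122 rad/s:
pole (1 + j122·0.04) = 1 + j4.88 → |·| ≈ 4.9814, ∠ ≈ 78.42°
|H| = 0.04 · 1 / (4.9814) ≈ 0.0080299
Gain = 20 log₁₀(0.0080299) ≈ -41.91 dB
∠H = (0°) − (78.42°) = -78.42°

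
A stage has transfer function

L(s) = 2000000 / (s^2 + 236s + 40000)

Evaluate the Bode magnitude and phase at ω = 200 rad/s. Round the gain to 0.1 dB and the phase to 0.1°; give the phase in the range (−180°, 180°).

32.5 dB, -90.0°

At s = jω = j200:
quadratic: (j200)² + 236·j200 + 40000 = 0 + j47200 → |·| ≈ 47200, ∠ ≈ 90.00°
|L| = 2000000 / 47200 ≈ 42.373
Gain = 20 log₁₀(42.373) ≈ 32.54 dB
∠L = 0.00° − 90.00° = -90.00°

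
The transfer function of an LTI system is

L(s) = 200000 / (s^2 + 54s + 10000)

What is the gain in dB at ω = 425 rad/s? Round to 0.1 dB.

1.3 dB

At s = jω = j425:
quadratic: (j425)² + 54·j425 + 10000 = -170625 + j22950 → |·| ≈ 1.7216e+05, ∠ ≈ 172.34°
|L| = 200000 / 1.7216e+05 ≈ 1.1617
Gain = 20 log₁₀(1.1617) ≈ 1.30 dB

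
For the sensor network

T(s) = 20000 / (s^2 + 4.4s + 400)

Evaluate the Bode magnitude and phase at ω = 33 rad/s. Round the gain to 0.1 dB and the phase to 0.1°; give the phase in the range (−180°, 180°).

At s = jω = j33:
quadratic: (j33)² + 4.4·j33 + 400 = -689 + j145.2 → |·| ≈ 704.13, ∠ ≈ 168.10°
|T| = 20000 / 704.13 ≈ 28.404
Gain = 20 log₁₀(28.404) ≈ 29.07 dB
∠T = 0.00° − 168.10° = -168.10°

29.1 dB, -168.1°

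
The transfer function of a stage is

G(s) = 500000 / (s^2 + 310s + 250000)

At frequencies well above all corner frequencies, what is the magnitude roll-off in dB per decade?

Each pole contributes −20 dB/decade at high frequency; each zero contributes +20 dB/decade.
Net: 0 zero(s) − 2 pole(s) → -40 dB/decade.

-40 dB/decade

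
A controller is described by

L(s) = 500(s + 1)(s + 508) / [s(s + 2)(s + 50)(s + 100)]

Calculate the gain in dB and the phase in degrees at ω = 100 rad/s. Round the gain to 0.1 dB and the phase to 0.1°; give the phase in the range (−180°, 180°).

-15.7 dB, 173.3°

At s = jω = j100:
zero (s+1): 1 + j100 → |·| = √(1²+100²) = √10001 ≈ 100, ∠ = arctan(100/1) ≈ 89.43°
zero (s+508): 508 + j100 → |·| = √(508²+100²) = √268064 ≈ 517.75, ∠ = arctan(100/508) ≈ 11.14°
pole (s+2): 2 + j100 → |·| = √(2²+100²) = √10004 ≈ 100.02, ∠ = arctan(100/2) ≈ 88.85°
pole (s+50): 50 + j100 → |·| = √(50²+100²) = √12500 ≈ 111.8, ∠ = arctan(100/50) ≈ 63.43°
pole (s+100): 100 + j100 → |·| = √(100²+100²) = √20000 ≈ 141.42, ∠ = arctan(100/100) ≈ 45.00°
pole at origin: |s| = 100, ∠ = 90.00° (in denominator)
|L| = 500 · 51775 / 1.5814e+08 ≈ 0.1637
Gain = 20 log₁₀(0.1637) ≈ -15.72 dB
∠L = 100.57° − 287.28° = -186.71° ≡ 173.29° (principal value)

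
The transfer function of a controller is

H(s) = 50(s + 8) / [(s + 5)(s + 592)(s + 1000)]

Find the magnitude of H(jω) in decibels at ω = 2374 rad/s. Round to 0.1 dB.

At s = jω = j2374:
zero (s+8): 8 + j2374 → |·| = √(8²+2374²) = √5635940 ≈ 2374, ∠ = arctan(2374/8) ≈ 89.81°
pole (s+5): 5 + j2374 → |·| = √(5²+2374²) = √5635901 ≈ 2374, ∠ = arctan(2374/5) ≈ 89.88°
pole (s+592): 592 + j2374 → |·| = √(592²+2374²) = √5986340 ≈ 2446.7, ∠ = arctan(2374/592) ≈ 76.00°
pole (s+1000): 1000 + j2374 → |·| = √(1000²+2374²) = √6635876 ≈ 2576, ∠ = arctan(2374/1000) ≈ 67.16°
|H| = 50 · 2374 / 1.4963e+10 ≈ 7.9329e-06
Gain = 20 log₁₀(7.9329e-06) ≈ -102.01 dB

-102.0 dB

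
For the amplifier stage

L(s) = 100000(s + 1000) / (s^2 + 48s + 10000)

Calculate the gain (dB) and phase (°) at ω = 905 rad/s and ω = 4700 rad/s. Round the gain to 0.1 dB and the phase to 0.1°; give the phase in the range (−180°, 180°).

ω = 905: 44.4 dB, -134.8°; ω = 4700: 26.8 dB, -101.4°

At s = jω = j905:
zero (s+1000): 1000 + j905 → |·| = √(1000²+905²) = √1819025 ≈ 1348.7, ∠ = arctan(905/1000) ≈ 42.15°
quadratic: (j905)² + 48·j905 + 10000 = -809025 + j43440 → |·| ≈ 8.1019e+05, ∠ ≈ 176.93°
|L| = 100000 · 1348.7 / 8.1019e+05 ≈ 166.47
Gain = 20 log₁₀(166.47) ≈ 44.43 dB
∠L = 42.15° − 176.93° = -134.78°

At s = jω = j4700:
zero (s+1000): 1000 + j4700 → |·| = √(1000²+4700²) = √23090000 ≈ 4805.2, ∠ = arctan(4700/1000) ≈ 77.99°
quadratic: (j4700)² + 48·j4700 + 10000 = -22080000 + j225600 → |·| ≈ 2.2081e+07, ∠ ≈ 179.41°
|L| = 100000 · 4805.2 / 2.2081e+07 ≈ 21.762
Gain = 20 log₁₀(21.762) ≈ 26.75 dB
∠L = 77.99° − 179.41° = -101.42°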